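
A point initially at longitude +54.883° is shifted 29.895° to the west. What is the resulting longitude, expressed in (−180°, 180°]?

+24.988°

Start at +54.883°; shift −29.895° → +24.988°.
+24.988° already lies in (−180°, 180°].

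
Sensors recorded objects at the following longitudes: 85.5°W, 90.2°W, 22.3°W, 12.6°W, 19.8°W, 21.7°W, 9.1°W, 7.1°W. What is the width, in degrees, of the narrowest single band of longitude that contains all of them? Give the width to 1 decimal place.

Sort the longitudes: -90.2°, -85.5°, -22.3°, -21.7°, -19.8°, -12.6°, -9.1°, -7.1°.
Eastward gaps between consecutive values (wrapping around): 4.7°, 63.2°, 0.6°, 1.9°, 7.2°, 3.5°, 2.0°, 276.9°.
Largest gap = 276.9° ⇒ minimal covering band is its complement: 360° − 276.9° = 83.1°.
Band runs from -90.2° eastward to -7.1°.

83.1°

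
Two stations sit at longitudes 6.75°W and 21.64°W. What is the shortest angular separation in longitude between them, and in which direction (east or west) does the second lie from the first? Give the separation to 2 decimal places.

Raw difference: -21.64 − -6.75 = -14.89°.
Normalise into (−180°, 180°]: -14.89° stays -14.89°.
Negative ⇒ the second point lies to the west; separation 14.89°.

14.89° west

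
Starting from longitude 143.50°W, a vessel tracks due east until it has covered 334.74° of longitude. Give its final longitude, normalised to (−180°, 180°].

168.76°W

Start at -143.50°; shift +334.74° → +191.24°.
+191.24° lies outside (−180°, 180°]; subtract 360° → -168.76°.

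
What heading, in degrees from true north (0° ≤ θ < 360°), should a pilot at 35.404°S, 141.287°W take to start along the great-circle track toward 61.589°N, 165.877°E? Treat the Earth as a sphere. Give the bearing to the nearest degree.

Δλ = 165.877 − -141.287 = 307.164°; wrapped into (−180°, 180°]: -52.836°.
θ = atan2( sin Δλ · cos φ₂ , cos φ₁ · sin φ₂ − sin φ₁ · cos φ₂ · cos Δλ )
  = atan2(-0.37916, 0.88343) = -23.229° → normalised to [0°, 360°): 336.771°.

337°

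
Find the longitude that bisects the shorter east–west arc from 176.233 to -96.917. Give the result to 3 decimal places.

-140.342°

Signed shortest Δλ from +176.233° to -96.917° is +86.850°.
Midpoint longitude = +176.233° + (+86.850°)/2 = +176.233° + 43.425° = +219.658°.
Normalise into (−180°, 180°]: -140.342°.
(The naïve average (+176.233 + -96.917)/2 = 39.658° is on the wrong side of the globe.)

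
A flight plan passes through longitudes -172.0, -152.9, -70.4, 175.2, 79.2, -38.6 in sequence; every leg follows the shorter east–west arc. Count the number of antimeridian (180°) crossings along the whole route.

1

Leg 1: -172.0° → -152.9°, shortest Δλ = 19.1° (east) — does not cross 180°.
Leg 2: -152.9° → -70.4°, shortest Δλ = 82.5° (east) — does not cross 180°.
Leg 3: -70.4° → +175.2°, shortest Δλ = -114.4° (west) — crosses 180°.
Leg 4: +175.2° → +79.2°, shortest Δλ = -96.0° (west) — does not cross 180°.
Leg 5: +79.2° → -38.6°, shortest Δλ = -117.8° (west) — does not cross 180°.
Total crossings: 1.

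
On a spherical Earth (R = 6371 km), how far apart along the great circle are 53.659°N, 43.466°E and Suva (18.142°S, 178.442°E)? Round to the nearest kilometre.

14506 km

Δλ = 178.442 − 43.466 = 134.976°.
Δφ = -18.142 − 53.659 = -71.801°.
a = sin²(Δφ/2) + cos φ₁ · cos φ₂ · sin²(Δλ/2) = 0.824420.
c = 2·atan2(√a, √(1−a)) = 2.27685 rad → d = 6371·c ≈ 14505.84 km.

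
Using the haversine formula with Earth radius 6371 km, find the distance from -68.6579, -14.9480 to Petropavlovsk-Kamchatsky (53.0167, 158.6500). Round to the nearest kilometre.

18244 km

Δλ = 158.6500 − -14.9480 = 173.5980°.
Δφ = 53.0167 − -68.6579 = 121.6746°.
a = sin²(Δφ/2) + cos φ₁ · cos φ₂ · sin²(Δλ/2) = 0.980802.
c = 2·atan2(√a, √(1−a)) = 2.86358 rad → d = 6371·c ≈ 18243.89 km.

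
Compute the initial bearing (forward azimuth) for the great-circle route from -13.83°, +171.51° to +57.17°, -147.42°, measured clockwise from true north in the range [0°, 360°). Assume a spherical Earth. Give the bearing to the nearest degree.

21°

Δλ = -147.42 − 171.51 = -318.93°; wrapped into (−180°, 180°]: 41.07°.
θ = atan2( sin Δλ · cos φ₂ , cos φ₁ · sin φ₂ − sin φ₁ · cos φ₂ · cos Δλ )
  = atan2(0.35618, 0.91363) = 21.299° → normalised to [0°, 360°): 21.299°.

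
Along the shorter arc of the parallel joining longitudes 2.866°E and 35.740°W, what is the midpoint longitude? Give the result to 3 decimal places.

Signed shortest Δλ from +2.866° to -35.740° is -38.606°.
Midpoint longitude = +2.866° + (-38.606°)/2 = +2.866° − 19.303° = -16.437°.

16.437°W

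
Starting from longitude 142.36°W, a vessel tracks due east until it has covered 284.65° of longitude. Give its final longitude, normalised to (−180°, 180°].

142.29°E

Start at -142.36°; shift +284.65° → +142.29°.
+142.29° already lies in (−180°, 180°].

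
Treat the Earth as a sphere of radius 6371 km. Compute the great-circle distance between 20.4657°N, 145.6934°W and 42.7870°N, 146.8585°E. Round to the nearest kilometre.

6663 km

Δλ = 146.8585 − -145.6934 = 292.5519°; wrapped into (−180°, 180°]: -67.4481°.
Δφ = 42.7870 − 20.4657 = 22.3213°.
a = sin²(Δφ/2) + cos φ₁ · cos φ₂ · sin²(Δλ/2) = 0.249400.
c = 2·atan2(√a, √(1−a)) = 1.04581 rad → d = 6371·c ≈ 6662.86 km.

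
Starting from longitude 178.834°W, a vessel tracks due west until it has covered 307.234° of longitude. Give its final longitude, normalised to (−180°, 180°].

Start at -178.834°; shift −307.234° → -486.068°.
-486.068° lies outside (−180°, 180°]; add 360° → -126.068°.

126.068°W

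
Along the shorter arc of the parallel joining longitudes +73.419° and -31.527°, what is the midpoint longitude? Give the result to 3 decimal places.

+20.946°

Signed shortest Δλ from +73.419° to -31.527° is -104.946°.
Midpoint longitude = +73.419° + (-104.946°)/2 = +73.419° − 52.473° = +20.946°.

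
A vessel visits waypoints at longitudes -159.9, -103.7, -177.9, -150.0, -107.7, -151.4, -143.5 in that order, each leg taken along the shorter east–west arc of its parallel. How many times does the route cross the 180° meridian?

Leg 1: -159.9° → -103.7°, shortest Δλ = 56.2° (east) — does not cross 180°.
Leg 2: -103.7° → -177.9°, shortest Δλ = -74.2° (west) — does not cross 180°.
Leg 3: -177.9° → -150.0°, shortest Δλ = 27.9° (east) — does not cross 180°.
Leg 4: -150.0° → -107.7°, shortest Δλ = 42.3° (east) — does not cross 180°.
Leg 5: -107.7° → -151.4°, shortest Δλ = -43.7° (west) — does not cross 180°.
Leg 6: -151.4° → -143.5°, shortest Δλ = 7.9° (east) — does not cross 180°.
Total crossings: 0.

0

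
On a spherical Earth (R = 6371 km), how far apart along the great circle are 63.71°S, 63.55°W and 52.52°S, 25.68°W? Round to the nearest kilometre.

2496 km

Δλ = -25.68 − -63.55 = 37.87°.
Δφ = -52.52 − -63.71 = 11.19°.
a = sin²(Δφ/2) + cos φ₁ · cos φ₂ · sin²(Δλ/2) = 0.037884.
c = 2·atan2(√a, √(1−a)) = 0.39178 rad → d = 6371·c ≈ 2496.00 km.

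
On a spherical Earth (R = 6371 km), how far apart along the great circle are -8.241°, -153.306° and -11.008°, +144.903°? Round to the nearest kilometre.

Δλ = 144.903 − -153.306 = 298.209°; wrapped into (−180°, 180°]: -61.791°.
Δφ = -11.008 − -8.241 = -2.767°.
a = sin²(Δφ/2) + cos φ₁ · cos φ₂ · sin²(Δλ/2) = 0.256715.
c = 2·atan2(√a, √(1−a)) = 1.06264 rad → d = 6371·c ≈ 6770.06 km.

6770 km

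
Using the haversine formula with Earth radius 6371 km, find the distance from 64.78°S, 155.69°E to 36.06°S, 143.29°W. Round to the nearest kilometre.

Δλ = -143.29 − 155.69 = -298.98°; wrapped into (−180°, 180°]: 61.02°.
Δφ = -36.06 − -64.78 = 28.72°.
a = sin²(Δφ/2) + cos φ₁ · cos φ₂ · sin²(Δλ/2) = 0.150293.
c = 2·atan2(√a, √(1−a)) = 0.79622 rad → d = 6371·c ≈ 5072.72 km.

5073 km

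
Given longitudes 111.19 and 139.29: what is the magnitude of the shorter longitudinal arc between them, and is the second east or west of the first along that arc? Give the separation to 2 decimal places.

28.10° east

Raw difference: 139.29 − 111.19 = 28.1°.
Normalise into (−180°, 180°]: 28.1° stays 28.1°.
Positive ⇒ the second point lies to the east; separation 28.10°.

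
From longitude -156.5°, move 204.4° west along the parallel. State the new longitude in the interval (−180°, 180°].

-0.9°

Start at -156.5°; shift −204.4° → -360.9°.
-360.9° lies outside (−180°, 180°]; add 360° → -0.9°.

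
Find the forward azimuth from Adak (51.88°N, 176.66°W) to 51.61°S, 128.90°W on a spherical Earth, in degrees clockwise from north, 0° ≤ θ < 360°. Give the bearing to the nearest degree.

150°

Δλ = -128.90 − -176.66 = 47.76°.
θ = atan2( sin Δλ · cos φ₂ , cos φ₁ · sin φ₂ − sin φ₁ · cos φ₂ · cos Δλ )
  = atan2(0.45976, -0.81228) = 150.490° → normalised to [0°, 360°): 150.490°.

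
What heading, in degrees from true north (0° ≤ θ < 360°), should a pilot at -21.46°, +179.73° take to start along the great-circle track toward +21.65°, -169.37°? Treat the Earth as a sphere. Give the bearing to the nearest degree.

15°

Δλ = -169.37 − 179.73 = -349.10°; wrapped into (−180°, 180°]: 10.90°.
θ = atan2( sin Δλ · cos φ₂ , cos φ₁ · sin φ₂ − sin φ₁ · cos φ₂ · cos Δλ )
  = atan2(0.17576, 0.67727) = 14.548° → normalised to [0°, 360°): 14.548°.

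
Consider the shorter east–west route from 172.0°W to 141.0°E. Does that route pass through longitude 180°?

Yes

Naïve |141.0 − -172.0| = 313.0° > 180°, so the shorter arc goes the other way round — across 180°.
Signed shortest Δλ = ((141.0 − -172.0 + 180) mod 360) − 180 = -47.0°.
Going west by 47.0° from -172.0° passes through 180° before reaching +141.0°.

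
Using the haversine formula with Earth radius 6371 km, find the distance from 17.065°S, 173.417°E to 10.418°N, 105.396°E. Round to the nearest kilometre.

Δλ = 105.396 − 173.417 = -68.021°.
Δφ = 10.418 − -17.065 = 27.483°.
a = sin²(Δφ/2) + cos φ₁ · cos φ₂ · sin²(Δλ/2) = 0.350587.
c = 2·atan2(√a, √(1−a)) = 1.26733 rad → d = 6371·c ≈ 8074.19 km.

8074 km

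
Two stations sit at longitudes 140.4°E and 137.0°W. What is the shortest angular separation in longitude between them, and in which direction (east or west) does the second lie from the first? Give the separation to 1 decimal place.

82.6° east

Raw difference: -137.0 − 140.4 = -277.4°.
Normalise into (−180°, 180°]: -277.4° + 360° = 82.6°.
Positive ⇒ the second point lies to the east; separation 82.6°.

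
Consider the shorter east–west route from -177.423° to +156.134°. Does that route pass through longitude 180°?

Naïve |156.134 − -177.423| = 333.557° > 180°, so the shorter arc goes the other way round — across 180°.
Signed shortest Δλ = ((156.134 − -177.423 + 180) mod 360) − 180 = -26.443°.
Going west by 26.443° from -177.423° passes through 180° before reaching +156.134°.

Yes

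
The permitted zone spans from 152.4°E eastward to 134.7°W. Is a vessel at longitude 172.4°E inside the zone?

Yes

Band width going east from +152.4° to -134.7°: ((-134.7 − 152.4) mod 360) = 72.9°.
Offset of +172.4° east of the west edge: ((172.4 − 152.4) mod 360) = 20.0°.
20.0° ≤ 72.9° ⇒ inside.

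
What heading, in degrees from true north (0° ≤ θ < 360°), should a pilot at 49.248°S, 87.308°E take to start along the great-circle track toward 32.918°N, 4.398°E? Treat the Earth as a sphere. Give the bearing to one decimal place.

297.5°

Δλ = 4.398 − 87.308 = -82.910°.
θ = atan2( sin Δλ · cos φ₂ , cos φ₁ · sin φ₂ − sin φ₁ · cos φ₂ · cos Δλ )
  = atan2(-0.83303, 0.43324) = -62.522° → normalised to [0°, 360°): 297.478°.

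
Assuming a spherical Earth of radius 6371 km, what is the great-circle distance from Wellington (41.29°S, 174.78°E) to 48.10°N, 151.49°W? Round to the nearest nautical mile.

5658 nmi

Δλ = -151.49 − 174.78 = -326.27°; wrapped into (−180°, 180°]: 33.73°.
Δφ = 48.10 − -41.29 = 89.39°.
a = sin²(Δφ/2) + cos φ₁ · cos φ₂ · sin²(Δλ/2) = 0.536912.
c = 2·atan2(√a, √(1−a)) = 1.64469 rad → d = 6371·c ≈ 10478.31 km ≈ 5657.83 nmi.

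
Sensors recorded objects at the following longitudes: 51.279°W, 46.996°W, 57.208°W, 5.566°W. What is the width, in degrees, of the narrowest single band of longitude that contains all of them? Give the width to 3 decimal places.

51.642°

Sort the longitudes: -57.208°, -51.279°, -46.996°, -5.566°.
Eastward gaps between consecutive values (wrapping around): 5.929°, 4.283°, 41.430°, 308.358°.
Largest gap = 308.358° ⇒ minimal covering band is its complement: 360° − 308.358° = 51.642°.
Band runs from -57.208° eastward to -5.566°.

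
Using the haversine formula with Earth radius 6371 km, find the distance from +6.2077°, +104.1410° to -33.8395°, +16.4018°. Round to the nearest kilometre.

10184 km

Δλ = 16.4018 − 104.1410 = -87.7392°.
Δφ = -33.8395 − 6.2077 = -40.0472°.
a = sin²(Δφ/2) + cos φ₁ · cos φ₂ · sin²(Δλ/2) = 0.513821.
c = 2·atan2(√a, √(1−a)) = 1.59844 rad → d = 6371·c ≈ 10183.67 km.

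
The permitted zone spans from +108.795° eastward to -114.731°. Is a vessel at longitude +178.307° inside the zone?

Band width going east from +108.795° to -114.731°: ((-114.731 − 108.795) mod 360) = 136.474°.
Offset of +178.307° east of the west edge: ((178.307 − 108.795) mod 360) = 69.512°.
69.512° ≤ 136.474° ⇒ inside.

Yes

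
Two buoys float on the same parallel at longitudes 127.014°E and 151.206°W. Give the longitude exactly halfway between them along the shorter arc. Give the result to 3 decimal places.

Signed shortest Δλ from +127.014° to -151.206° is +81.780°.
Midpoint longitude = +127.014° + (+81.780°)/2 = +127.014° + 40.890° = +167.904°.
(The naïve average (+127.014 + -151.206)/2 = -12.096° is on the wrong side of the globe.)

167.904°E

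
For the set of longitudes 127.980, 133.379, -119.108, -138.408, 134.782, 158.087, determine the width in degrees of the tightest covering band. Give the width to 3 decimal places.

Sort the longitudes: -138.408°, -119.108°, +127.980°, +133.379°, +134.782°, +158.087°.
Eastward gaps between consecutive values (wrapping around): 19.300°, 247.088°, 5.399°, 1.403°, 23.305°, 63.505°.
Largest gap = 247.088° ⇒ minimal covering band is its complement: 360° − 247.088° = 112.912°.
Band runs from +127.980° eastward to -119.108°, crossing the antimeridian.

112.912°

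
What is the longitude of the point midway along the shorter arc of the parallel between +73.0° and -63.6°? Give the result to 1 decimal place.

+4.7°

Signed shortest Δλ from +73.0° to -63.6° is -136.6°.
Midpoint longitude = +73.0° + (-136.6°)/2 = +73.0° − 68.3° = +4.7°.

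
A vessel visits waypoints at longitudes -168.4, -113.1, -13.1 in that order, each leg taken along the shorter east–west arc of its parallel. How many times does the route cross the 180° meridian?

0

Leg 1: -168.4° → -113.1°, shortest Δλ = 55.3° (east) — does not cross 180°.
Leg 2: -113.1° → -13.1°, shortest Δλ = 100.0° (east) — does not cross 180°.
Total crossings: 0.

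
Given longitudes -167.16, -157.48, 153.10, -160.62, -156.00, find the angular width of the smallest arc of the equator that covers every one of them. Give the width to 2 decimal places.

50.90°

Sort the longitudes: -167.16°, -160.62°, -157.48°, -156.00°, +153.10°.
Eastward gaps between consecutive values (wrapping around): 6.54°, 3.14°, 1.48°, 309.10°, 39.74°.
Largest gap = 309.10° ⇒ minimal covering band is its complement: 360° − 309.10° = 50.90°.
Band runs from +153.10° eastward to -156.00°, crossing the antimeridian.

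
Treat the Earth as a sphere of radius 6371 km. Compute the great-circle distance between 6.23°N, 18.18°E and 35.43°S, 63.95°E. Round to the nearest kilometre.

Δλ = 63.95 − 18.18 = 45.77°.
Δφ = -35.43 − 6.23 = -41.66°.
a = sin²(Δφ/2) + cos φ₁ · cos φ₂ · sin²(Δλ/2) = 0.248947.
c = 2·atan2(√a, √(1−a)) = 1.04476 rad → d = 6371·c ≈ 6656.19 km.

6656 km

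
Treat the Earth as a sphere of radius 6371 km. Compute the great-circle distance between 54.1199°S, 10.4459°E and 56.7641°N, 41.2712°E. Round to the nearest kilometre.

12642 km

Δλ = 41.2712 − 10.4459 = 30.8253°.
Δφ = 56.7641 − -54.1199 = 110.8840°.
a = sin²(Δφ/2) + cos φ₁ · cos φ₂ · sin²(Δλ/2) = 0.700928.
c = 2·atan2(√a, √(1−a)) = 1.98434 rad → d = 6371·c ≈ 12642.22 km.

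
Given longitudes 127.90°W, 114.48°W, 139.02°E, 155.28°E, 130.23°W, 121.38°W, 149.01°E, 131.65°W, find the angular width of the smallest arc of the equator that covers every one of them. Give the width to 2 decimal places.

Sort the longitudes: -131.65°, -130.23°, -127.90°, -121.38°, -114.48°, +139.02°, +149.01°, +155.28°.
Eastward gaps between consecutive values (wrapping around): 1.42°, 2.33°, 6.52°, 6.90°, 253.50°, 9.99°, 6.27°, 73.07°.
Largest gap = 253.50° ⇒ minimal covering band is its complement: 360° − 253.50° = 106.50°.
Band runs from +139.02° eastward to -114.48°, crossing the antimeridian.

106.50°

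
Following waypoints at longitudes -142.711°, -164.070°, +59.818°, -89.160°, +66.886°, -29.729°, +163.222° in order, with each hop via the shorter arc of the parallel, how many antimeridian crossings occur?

Leg 1: -142.711° → -164.070°, shortest Δλ = -21.359° (west) — does not cross 180°.
Leg 2: -164.070° → +59.818°, shortest Δλ = -136.112° (west) — crosses 180°.
Leg 3: +59.818° → -89.160°, shortest Δλ = -148.978° (west) — does not cross 180°.
Leg 4: -89.160° → +66.886°, shortest Δλ = 156.046° (east) — does not cross 180°.
Leg 5: +66.886° → -29.729°, shortest Δλ = -96.615° (west) — does not cross 180°.
Leg 6: -29.729° → +163.222°, shortest Δλ = -167.049° (west) — crosses 180°.
Total crossings: 2.

2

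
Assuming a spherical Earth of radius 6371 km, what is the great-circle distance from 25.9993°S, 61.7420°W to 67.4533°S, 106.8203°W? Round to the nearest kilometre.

Δλ = -106.8203 − -61.7420 = -45.0783°.
Δφ = -67.4533 − -25.9993 = -41.4540°.
a = sin²(Δφ/2) + cos φ₁ · cos φ₂ · sin²(Δλ/2) = 0.175893.
c = 2·atan2(√a, √(1−a)) = 0.86556 rad → d = 6371·c ≈ 5514.48 km.

5514 km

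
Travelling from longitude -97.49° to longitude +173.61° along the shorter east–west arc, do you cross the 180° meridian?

Naïve |173.61 − -97.49| = 271.1° > 180°, so the shorter arc goes the other way round — across 180°.
Signed shortest Δλ = ((173.61 − -97.49 + 180) mod 360) − 180 = -88.9°.
Going west by 88.9° from -97.49° passes through 180° before reaching +173.61°.

Yes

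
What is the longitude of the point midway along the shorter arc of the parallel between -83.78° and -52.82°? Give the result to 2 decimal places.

-68.30°

Signed shortest Δλ from -83.78° to -52.82° is +30.96°.
Midpoint longitude = -83.78° + (+30.96°)/2 = -83.78° + 15.48° = -68.30°.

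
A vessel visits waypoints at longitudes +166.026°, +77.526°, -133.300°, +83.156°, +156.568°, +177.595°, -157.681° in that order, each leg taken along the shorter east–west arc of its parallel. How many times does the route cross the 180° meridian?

3

Leg 1: +166.026° → +77.526°, shortest Δλ = -88.5° (west) — does not cross 180°.
Leg 2: +77.526° → -133.300°, shortest Δλ = 149.174° (east) — crosses 180°.
Leg 3: -133.300° → +83.156°, shortest Δλ = -143.544° (west) — crosses 180°.
Leg 4: +83.156° → +156.568°, shortest Δλ = 73.412° (east) — does not cross 180°.
Leg 5: +156.568° → +177.595°, shortest Δλ = 21.027° (east) — does not cross 180°.
Leg 6: +177.595° → -157.681°, shortest Δλ = 24.724° (east) — crosses 180°.
Total crossings: 3.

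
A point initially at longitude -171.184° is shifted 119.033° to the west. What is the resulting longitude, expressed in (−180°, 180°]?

Start at -171.184°; shift −119.033° → -290.217°.
-290.217° lies outside (−180°, 180°]; add 360° → +69.783°.

+69.783°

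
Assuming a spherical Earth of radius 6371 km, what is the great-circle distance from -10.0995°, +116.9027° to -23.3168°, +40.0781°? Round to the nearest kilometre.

8229 km

Δλ = 40.0781 − 116.9027 = -76.8246°.
Δφ = -23.3168 − -10.0995 = -13.2173°.
a = sin²(Δφ/2) + cos φ₁ · cos φ₂ · sin²(Δλ/2) = 0.362258.
c = 2·atan2(√a, √(1−a)) = 1.29170 rad → d = 6371·c ≈ 8229.44 km.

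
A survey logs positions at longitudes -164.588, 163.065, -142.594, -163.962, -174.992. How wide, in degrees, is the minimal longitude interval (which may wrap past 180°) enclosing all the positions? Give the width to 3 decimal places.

54.341°

Sort the longitudes: -174.992°, -164.588°, -163.962°, -142.594°, +163.065°.
Eastward gaps between consecutive values (wrapping around): 10.404°, 0.626°, 21.368°, 305.659°, 21.943°.
Largest gap = 305.659° ⇒ minimal covering band is its complement: 360° − 305.659° = 54.341°.
Band runs from +163.065° eastward to -142.594°, crossing the antimeridian.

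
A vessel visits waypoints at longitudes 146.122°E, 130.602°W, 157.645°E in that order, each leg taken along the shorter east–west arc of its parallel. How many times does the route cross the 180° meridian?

2

Leg 1: +146.122° → -130.602°, shortest Δλ = 83.276° (east) — crosses 180°.
Leg 2: -130.602° → +157.645°, shortest Δλ = -71.753° (west) — crosses 180°.
Total crossings: 2.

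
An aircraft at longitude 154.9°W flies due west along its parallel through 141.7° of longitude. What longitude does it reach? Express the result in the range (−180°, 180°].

Start at -154.9°; shift −141.7° → -296.6°.
-296.6° lies outside (−180°, 180°]; add 360° → +63.4°.

63.4°E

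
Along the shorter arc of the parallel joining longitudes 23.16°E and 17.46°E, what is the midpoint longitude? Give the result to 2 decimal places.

Signed shortest Δλ from +23.16° to +17.46° is -5.70°.
Midpoint longitude = +23.16° + (-5.70°)/2 = +23.16° − 2.85° = +20.31°.

20.31°E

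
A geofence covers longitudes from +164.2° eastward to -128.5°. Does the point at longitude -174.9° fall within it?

Yes

Band width going east from +164.2° to -128.5°: ((-128.5 − 164.2) mod 360) = 67.3°.
Offset of -174.9° east of the west edge: ((-174.9 − 164.2) mod 360) = 20.9°.
20.9° ≤ 67.3° ⇒ inside.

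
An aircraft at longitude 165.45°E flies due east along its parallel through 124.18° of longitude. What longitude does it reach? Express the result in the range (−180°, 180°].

Start at +165.45°; shift +124.18° → +289.63°.
+289.63° lies outside (−180°, 180°]; subtract 360° → -70.37°.

70.37°W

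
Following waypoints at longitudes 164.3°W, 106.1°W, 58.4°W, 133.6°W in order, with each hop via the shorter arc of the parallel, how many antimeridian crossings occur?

0

Leg 1: -164.3° → -106.1°, shortest Δλ = 58.2° (east) — does not cross 180°.
Leg 2: -106.1° → -58.4°, shortest Δλ = 47.7° (east) — does not cross 180°.
Leg 3: -58.4° → -133.6°, shortest Δλ = -75.2° (west) — does not cross 180°.
Total crossings: 0.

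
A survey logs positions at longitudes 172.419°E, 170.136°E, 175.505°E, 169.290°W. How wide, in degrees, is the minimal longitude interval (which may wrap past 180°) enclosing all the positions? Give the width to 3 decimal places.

Sort the longitudes: -169.290°, +170.136°, +172.419°, +175.505°.
Eastward gaps between consecutive values (wrapping around): 339.426°, 2.283°, 3.086°, 15.205°.
Largest gap = 339.426° ⇒ minimal covering band is its complement: 360° − 339.426° = 20.574°.
Band runs from +170.136° eastward to -169.290°, crossing the antimeridian.

20.574°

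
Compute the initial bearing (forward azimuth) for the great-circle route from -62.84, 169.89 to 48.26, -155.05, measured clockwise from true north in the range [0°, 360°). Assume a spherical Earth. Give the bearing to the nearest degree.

25°

Δλ = -155.05 − 169.89 = -324.94°; wrapped into (−180°, 180°]: 35.06°.
θ = atan2( sin Δλ · cos φ₂ , cos φ₁ · sin φ₂ − sin φ₁ · cos φ₂ · cos Δλ )
  = atan2(0.38243, 0.82547) = 24.858° → normalised to [0°, 360°): 24.858°.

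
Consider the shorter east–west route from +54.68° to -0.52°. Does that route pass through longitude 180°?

Signed shortest Δλ = ((-0.52 − 54.68 + 180) mod 360) − 180 = -55.2°.
Going west by 55.2° from +54.68° reaches -0.52° without touching 180°.

No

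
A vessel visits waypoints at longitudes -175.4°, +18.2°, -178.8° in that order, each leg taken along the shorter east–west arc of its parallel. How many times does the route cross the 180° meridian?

Leg 1: -175.4° → +18.2°, shortest Δλ = -166.4° (west) — crosses 180°.
Leg 2: +18.2° → -178.8°, shortest Δλ = 163.0° (east) — crosses 180°.
Total crossings: 2.

2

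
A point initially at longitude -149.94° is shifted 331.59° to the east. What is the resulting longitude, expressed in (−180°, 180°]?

-178.35°

Start at -149.94°; shift +331.59° → +181.65°.
+181.65° lies outside (−180°, 180°]; subtract 360° → -178.35°.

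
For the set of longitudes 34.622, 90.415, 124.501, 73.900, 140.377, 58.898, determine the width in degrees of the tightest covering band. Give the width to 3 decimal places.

Sort the longitudes: +34.622°, +58.898°, +73.900°, +90.415°, +124.501°, +140.377°.
Eastward gaps between consecutive values (wrapping around): 24.276°, 15.002°, 16.515°, 34.086°, 15.876°, 254.245°.
Largest gap = 254.245° ⇒ minimal covering band is its complement: 360° − 254.245° = 105.755°.
Band runs from +34.622° eastward to +140.377°.

105.755°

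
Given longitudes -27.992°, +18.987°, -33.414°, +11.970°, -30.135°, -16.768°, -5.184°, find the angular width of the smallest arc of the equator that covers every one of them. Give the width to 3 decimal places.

Sort the longitudes: -33.414°, -30.135°, -27.992°, -16.768°, -5.184°, +11.970°, +18.987°.
Eastward gaps between consecutive values (wrapping around): 3.279°, 2.143°, 11.224°, 11.584°, 17.154°, 7.017°, 307.599°.
Largest gap = 307.599° ⇒ minimal covering band is its complement: 360° − 307.599° = 52.401°.
Band runs from -33.414° eastward to +18.987°.

52.401°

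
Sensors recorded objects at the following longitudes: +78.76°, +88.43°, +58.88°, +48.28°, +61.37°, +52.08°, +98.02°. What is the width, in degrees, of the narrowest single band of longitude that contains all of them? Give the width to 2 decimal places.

Sort the longitudes: +48.28°, +52.08°, +58.88°, +61.37°, +78.76°, +88.43°, +98.02°.
Eastward gaps between consecutive values (wrapping around): 3.80°, 6.80°, 2.49°, 17.39°, 9.67°, 9.59°, 310.26°.
Largest gap = 310.26° ⇒ minimal covering band is its complement: 360° − 310.26° = 49.74°.
Band runs from +48.28° eastward to +98.02°.

49.74°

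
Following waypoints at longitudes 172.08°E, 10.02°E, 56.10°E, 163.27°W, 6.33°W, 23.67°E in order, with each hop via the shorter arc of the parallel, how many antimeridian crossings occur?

Leg 1: +172.08° → +10.02°, shortest Δλ = -162.06° (west) — does not cross 180°.
Leg 2: +10.02° → +56.10°, shortest Δλ = 46.08° (east) — does not cross 180°.
Leg 3: +56.10° → -163.27°, shortest Δλ = 140.63° (east) — crosses 180°.
Leg 4: -163.27° → -6.33°, shortest Δλ = 156.94° (east) — does not cross 180°.
Leg 5: -6.33° → +23.67°, shortest Δλ = 30.0° (east) — does not cross 180°.
Total crossings: 1.

1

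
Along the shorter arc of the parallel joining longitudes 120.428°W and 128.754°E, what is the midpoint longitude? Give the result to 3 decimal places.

Signed shortest Δλ from -120.428° to +128.754° is -110.818°.
Midpoint longitude = -120.428° + (-110.818°)/2 = -120.428° − 55.409° = -175.837°.
(The naïve average (-120.428 + +128.754)/2 = 4.163° is on the wrong side of the globe.)

175.837°W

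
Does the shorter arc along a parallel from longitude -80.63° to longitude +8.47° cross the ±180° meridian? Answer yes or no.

No

Signed shortest Δλ = ((8.47 − -80.63 + 180) mod 360) − 180 = 89.1°.
Going east by 89.1° from -80.63° reaches +8.47° without touching 180°.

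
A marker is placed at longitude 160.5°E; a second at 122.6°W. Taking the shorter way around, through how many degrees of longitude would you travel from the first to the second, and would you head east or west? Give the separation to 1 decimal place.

Raw difference: -122.6 − 160.5 = -283.1°.
Normalise into (−180°, 180°]: -283.1° + 360° = 76.9°.
Positive ⇒ the second point lies to the east; separation 76.9°.

76.9° east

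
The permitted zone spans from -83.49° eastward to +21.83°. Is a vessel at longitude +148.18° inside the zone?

No

Band width going east from -83.49° to +21.83°: ((21.83 − -83.49) mod 360) = 105.32°.
Offset of +148.18° east of the west edge: ((148.18 − -83.49) mod 360) = 231.67°.
231.67° > 105.32° ⇒ outside.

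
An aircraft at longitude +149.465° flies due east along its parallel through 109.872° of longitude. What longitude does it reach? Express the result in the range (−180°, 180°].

Start at +149.465°; shift +109.872° → +259.337°.
+259.337° lies outside (−180°, 180°]; subtract 360° → -100.663°.

-100.663°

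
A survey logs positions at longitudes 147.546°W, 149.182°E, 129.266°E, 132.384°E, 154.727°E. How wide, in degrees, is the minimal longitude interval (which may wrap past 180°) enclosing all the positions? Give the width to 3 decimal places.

Sort the longitudes: -147.546°, +129.266°, +132.384°, +149.182°, +154.727°.
Eastward gaps between consecutive values (wrapping around): 276.812°, 3.118°, 16.798°, 5.545°, 57.727°.
Largest gap = 276.812° ⇒ minimal covering band is its complement: 360° − 276.812° = 83.188°.
Band runs from +129.266° eastward to -147.546°, crossing the antimeridian.

83.188°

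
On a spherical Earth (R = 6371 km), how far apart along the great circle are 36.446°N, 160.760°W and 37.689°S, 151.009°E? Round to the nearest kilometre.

Δλ = 151.009 − -160.760 = 311.769°; wrapped into (−180°, 180°]: -48.231°.
Δφ = -37.689 − 36.446 = -74.135°.
a = sin²(Δφ/2) + cos φ₁ · cos φ₂ · sin²(Δλ/2) = 0.469580.
c = 2·atan2(√a, √(1−a)) = 1.50992 rad → d = 6371·c ≈ 9619.69 km.

9620 km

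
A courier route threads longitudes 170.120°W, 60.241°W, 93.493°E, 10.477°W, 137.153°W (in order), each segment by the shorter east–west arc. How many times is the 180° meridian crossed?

Leg 1: -170.120° → -60.241°, shortest Δλ = 109.879° (east) — does not cross 180°.
Leg 2: -60.241° → +93.493°, shortest Δλ = 153.734° (east) — does not cross 180°.
Leg 3: +93.493° → -10.477°, shortest Δλ = -103.97° (west) — does not cross 180°.
Leg 4: -10.477° → -137.153°, shortest Δλ = -126.676° (west) — does not cross 180°.
Total crossings: 0.

0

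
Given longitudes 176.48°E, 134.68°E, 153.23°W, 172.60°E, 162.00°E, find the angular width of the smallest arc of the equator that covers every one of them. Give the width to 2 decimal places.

Sort the longitudes: -153.23°, +134.68°, +162.00°, +172.60°, +176.48°.
Eastward gaps between consecutive values (wrapping around): 287.91°, 27.32°, 10.60°, 3.88°, 30.29°.
Largest gap = 287.91° ⇒ minimal covering band is its complement: 360° − 287.91° = 72.09°.
Band runs from +134.68° eastward to -153.23°, crossing the antimeridian.

72.09°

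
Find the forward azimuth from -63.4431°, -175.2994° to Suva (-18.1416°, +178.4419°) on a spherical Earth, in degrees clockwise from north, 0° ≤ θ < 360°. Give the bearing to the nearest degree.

Δλ = 178.4419 − -175.2994 = 353.7413°; wrapped into (−180°, 180°]: -6.2587°.
θ = atan2( sin Δλ · cos φ₂ , cos φ₁ · sin φ₂ − sin φ₁ · cos φ₂ · cos Δλ )
  = atan2(-0.10360, 0.70575) = -8.351° → normalised to [0°, 360°): 351.649°.

352°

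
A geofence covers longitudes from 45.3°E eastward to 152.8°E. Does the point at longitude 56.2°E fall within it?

Yes

Band width going east from +45.3° to +152.8°: ((152.8 − 45.3) mod 360) = 107.5°.
Offset of +56.2° east of the west edge: ((56.2 − 45.3) mod 360) = 10.9°.
10.9° ≤ 107.5° ⇒ inside.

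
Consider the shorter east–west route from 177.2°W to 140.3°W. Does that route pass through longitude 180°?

Signed shortest Δλ = ((-140.3 − -177.2 + 180) mod 360) − 180 = 36.9°.
Going east by 36.9° from -177.2° reaches -140.3° without touching 180°.

No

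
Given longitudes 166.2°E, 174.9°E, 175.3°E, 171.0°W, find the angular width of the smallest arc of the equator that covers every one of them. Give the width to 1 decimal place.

Sort the longitudes: -171.0°, +166.2°, +174.9°, +175.3°.
Eastward gaps between consecutive values (wrapping around): 337.2°, 8.7°, 0.4°, 13.7°.
Largest gap = 337.2° ⇒ minimal covering band is its complement: 360° − 337.2° = 22.8°.
Band runs from +166.2° eastward to -171.0°, crossing the antimeridian.

22.8°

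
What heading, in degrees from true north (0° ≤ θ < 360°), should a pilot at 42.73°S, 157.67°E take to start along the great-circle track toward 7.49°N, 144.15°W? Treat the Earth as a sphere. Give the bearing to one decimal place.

Δλ = -144.15 − 157.67 = -301.82°; wrapped into (−180°, 180°]: 58.18°.
θ = atan2( sin Δλ · cos φ₂ , cos φ₁ · sin φ₂ − sin φ₁ · cos φ₂ · cos Δλ )
  = atan2(0.84246, 0.45046) = 61.867° → normalised to [0°, 360°): 61.867°.

61.9°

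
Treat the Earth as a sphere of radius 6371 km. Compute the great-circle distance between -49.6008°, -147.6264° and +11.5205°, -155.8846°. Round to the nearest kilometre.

Δλ = -155.8846 − -147.6264 = -8.2582°.
Δφ = 11.5205 − -49.6008 = 61.1213°.
a = sin²(Δφ/2) + cos φ₁ · cos φ₂ · sin²(Δλ/2) = 0.261814.
c = 2·atan2(√a, √(1−a)) = 1.07427 rad → d = 6371·c ≈ 6844.19 km.

6844 km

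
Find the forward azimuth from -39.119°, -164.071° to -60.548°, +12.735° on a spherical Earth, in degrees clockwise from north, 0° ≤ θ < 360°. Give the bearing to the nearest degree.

178°

Δλ = 12.735 − -164.071 = 176.806°.
θ = atan2( sin Δλ · cos φ₂ , cos φ₁ · sin φ₂ − sin φ₁ · cos φ₂ · cos Δλ )
  = atan2(0.02740, -0.98532) = 178.407° → normalised to [0°, 360°): 178.407°.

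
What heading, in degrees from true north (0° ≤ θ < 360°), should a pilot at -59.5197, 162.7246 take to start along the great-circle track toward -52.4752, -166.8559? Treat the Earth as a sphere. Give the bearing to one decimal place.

Δλ = -166.8559 − 162.7246 = -329.5805°; wrapped into (−180°, 180°]: 30.4195°.
θ = atan2( sin Δλ · cos φ₂ , cos φ₁ · sin φ₂ − sin φ₁ · cos φ₂ · cos Δλ )
  = atan2(0.30841, 0.05038) = 80.722° → normalised to [0°, 360°): 80.722°.

80.7°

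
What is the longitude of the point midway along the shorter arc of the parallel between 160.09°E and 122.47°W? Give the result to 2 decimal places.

Signed shortest Δλ from +160.09° to -122.47° is +77.44°.
Midpoint longitude = +160.09° + (+77.44°)/2 = +160.09° + 38.72° = +198.81°.
Normalise into (−180°, 180°]: -161.19°.
(The naïve average (+160.09 + -122.47)/2 = 18.81° is on the wrong side of the globe.)

161.19°W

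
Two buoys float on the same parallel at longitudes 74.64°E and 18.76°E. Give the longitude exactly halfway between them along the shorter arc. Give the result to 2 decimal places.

Signed shortest Δλ from +74.64° to +18.76° is -55.88°.
Midpoint longitude = +74.64° + (-55.88°)/2 = +74.64° − 27.94° = +46.70°.

46.70°E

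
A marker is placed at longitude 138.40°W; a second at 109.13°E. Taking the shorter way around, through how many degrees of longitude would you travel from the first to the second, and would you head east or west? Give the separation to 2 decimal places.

112.47° west

Raw difference: 109.13 − -138.40 = 247.53°.
Normalise into (−180°, 180°]: 247.53° − 360° = -112.47°.
Negative ⇒ the second point lies to the west; separation 112.47°.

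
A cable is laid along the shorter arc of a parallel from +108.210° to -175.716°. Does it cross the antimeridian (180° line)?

Yes

Naïve |-175.716 − 108.210| = 283.926° > 180°, so the shorter arc goes the other way round — across 180°.
Signed shortest Δλ = ((-175.716 − 108.210 + 180) mod 360) − 180 = 76.074°.
Going east by 76.074° from +108.210° passes through 180° before reaching -175.716°.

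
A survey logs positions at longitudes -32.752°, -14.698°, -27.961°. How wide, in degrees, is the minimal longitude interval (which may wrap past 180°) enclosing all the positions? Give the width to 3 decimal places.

18.054°

Sort the longitudes: -32.752°, -27.961°, -14.698°.
Eastward gaps between consecutive values (wrapping around): 4.791°, 13.263°, 341.946°.
Largest gap = 341.946° ⇒ minimal covering band is its complement: 360° − 341.946° = 18.054°.
Band runs from -32.752° eastward to -14.698°.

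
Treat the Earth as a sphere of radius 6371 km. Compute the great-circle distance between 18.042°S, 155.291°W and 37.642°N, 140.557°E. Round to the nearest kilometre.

9118 km

Δλ = 140.557 − -155.291 = 295.848°; wrapped into (−180°, 180°]: -64.152°.
Δφ = 37.642 − -18.042 = 55.684°.
a = sin²(Δφ/2) + cos φ₁ · cos φ₂ · sin²(Δλ/2) = 0.430447.
c = 2·atan2(√a, √(1−a)) = 1.43124 rad → d = 6371·c ≈ 9118.42 km.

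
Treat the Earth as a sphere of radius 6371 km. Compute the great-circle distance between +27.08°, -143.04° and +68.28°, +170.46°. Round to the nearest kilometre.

5502 km

Δλ = 170.46 − -143.04 = 313.50°; wrapped into (−180°, 180°]: -46.50°.
Δφ = 68.28 − 27.08 = 41.20°.
a = sin²(Δφ/2) + cos φ₁ · cos φ₂ · sin²(Δλ/2) = 0.175136.
c = 2·atan2(√a, √(1−a)) = 0.86357 rad → d = 6371·c ≈ 5501.81 km.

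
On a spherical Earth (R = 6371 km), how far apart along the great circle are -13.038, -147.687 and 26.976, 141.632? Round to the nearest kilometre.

8823 km

Δλ = 141.632 − -147.687 = 289.319°; wrapped into (−180°, 180°]: -70.681°.
Δφ = 26.976 − -13.038 = 40.014°.
a = sin²(Δφ/2) + cos φ₁ · cos φ₂ · sin²(Δλ/2) = 0.407552.
c = 2·atan2(√a, √(1−a)) = 1.38483 rad → d = 6371·c ≈ 8822.75 km.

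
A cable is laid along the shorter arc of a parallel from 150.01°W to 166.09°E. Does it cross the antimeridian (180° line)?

Naïve |166.09 − -150.01| = 316.1° > 180°, so the shorter arc goes the other way round — across 180°.
Signed shortest Δλ = ((166.09 − -150.01 + 180) mod 360) − 180 = -43.9°.
Going west by 43.9° from -150.01° passes through 180° before reaching +166.09°.

Yes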